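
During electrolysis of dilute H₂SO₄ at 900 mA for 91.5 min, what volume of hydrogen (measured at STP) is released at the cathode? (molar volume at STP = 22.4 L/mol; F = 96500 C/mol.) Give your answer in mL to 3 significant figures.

Charge passed = 0.900 × 5490 = 4941 C
Moles of electrons = 4941 / 96500 = 0.05120 mol
2H⁺ + 2e⁻ → H₂, so n(H₂) = 0.05120 / 2 = 0.02560 mol
V = 0.02560 × 22.4 = 0.5734 L
= 573 mL

573 mL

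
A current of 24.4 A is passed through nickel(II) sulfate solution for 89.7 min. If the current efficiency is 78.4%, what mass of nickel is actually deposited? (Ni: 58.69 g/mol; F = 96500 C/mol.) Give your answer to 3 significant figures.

31.3 g

Q = 24.4 × 5382 = 1.313×10^5 C
n(e⁻) = 1.313×10^5 / 96500 = 1.361 mol
Ni²⁺ + 2e⁻ → Ni, so theoretical m(Ni) = 0.6805 × 58.69 = 39.94 g
Actual mass = 78.4% × 39.94 = 31.3 g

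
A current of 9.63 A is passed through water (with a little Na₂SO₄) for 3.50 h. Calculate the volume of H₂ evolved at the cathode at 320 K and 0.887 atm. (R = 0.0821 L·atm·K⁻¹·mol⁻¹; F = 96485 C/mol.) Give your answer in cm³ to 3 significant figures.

18600 cm³

Charge passed = 9.63 × 12600 = 1.213×10^5 C
n(e⁻) = 1.213×10^5 / 96485 = 1.257 mol
2H⁺ + 2e⁻ → H₂, so n(H₂) = 1.257 / 2 = 0.6285 mol
V = nRT/P = 0.6285 × 0.0821 × 320 / 0.887 = 18.62 L
= 18600 cm³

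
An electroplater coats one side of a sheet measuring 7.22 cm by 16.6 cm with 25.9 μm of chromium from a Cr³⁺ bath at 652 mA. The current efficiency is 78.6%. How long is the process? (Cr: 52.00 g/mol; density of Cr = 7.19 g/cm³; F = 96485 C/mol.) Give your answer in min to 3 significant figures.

Plated area = 7.22 × 16.6 = 119.9 cm²
Volume = 119.9 × 25.9×10⁻⁴ cm = 0.3105 cm³
m(Cr) = 0.3105 × 7.19 = 2.232 g
n(Cr) = 2.232 / 52.00 = 0.04292 mol; n(e⁻) = 3 × 0.04292 = 0.1288 mol
Q = 0.1288 × 96485 / 0.786 = 15810 C
t = 15810 / 0.652 = 24250 s = 404 min

404 min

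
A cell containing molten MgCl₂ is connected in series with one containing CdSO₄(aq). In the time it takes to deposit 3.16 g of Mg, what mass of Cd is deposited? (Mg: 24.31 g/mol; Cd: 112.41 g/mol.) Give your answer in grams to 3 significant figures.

n(Mg) = 3.16 / 24.31 = 0.1300 mol
Mg²⁺ + 2e⁻ → Mg, so n(e⁻) = 2 × 0.1300 = 0.2600 mol
In series, the same 0.2600 mol of electrons flows through the second cell.
Cd²⁺ + 2e⁻ → Cd, so n(Cd) = 0.2600 / 2 = 0.1300 mol
m(Cd) = 0.1300 × 112.41 = 14.6 g

14.6 g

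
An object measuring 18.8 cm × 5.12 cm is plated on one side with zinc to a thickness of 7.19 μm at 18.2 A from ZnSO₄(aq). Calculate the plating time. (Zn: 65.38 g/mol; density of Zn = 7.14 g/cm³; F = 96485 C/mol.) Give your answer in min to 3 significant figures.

Plated area = 18.8 × 5.12 = 96.26 cm²
Volume = 96.26 × 7.19×10⁻⁴ cm = 0.06921 cm³
m(Zn) = 0.06921 × 7.14 = 0.4942 g
n(Zn) = 0.4942 / 65.38 = 0.007559 mol; n(e⁻) = 2 × 0.007559 = 0.01512 mol
Q = 0.01512 × 96485 = 1459 C
t = 1459 / 18.2 = 80.16 s = 1.34 min

1.34 min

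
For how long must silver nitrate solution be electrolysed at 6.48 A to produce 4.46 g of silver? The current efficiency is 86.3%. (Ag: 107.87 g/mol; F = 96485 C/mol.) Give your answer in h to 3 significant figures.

0.198 h

n(Ag) = 4.46 / 107.87 = 0.04135 mol
Ag⁺ + e⁻ → Ag, so n(e⁻) = 0.04135 mol
Q = 0.04135 × 96485 / 0.863 = 4623 C
t = Q / I = 4623 / 6.48 = 713.4 s = 0.198 h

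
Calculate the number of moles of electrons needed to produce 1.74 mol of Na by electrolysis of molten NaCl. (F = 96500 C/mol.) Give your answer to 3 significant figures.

1.74 mol

Na⁺ + e⁻ → Na, so n(e⁻) = 1 × 1.74 = 1.740 mol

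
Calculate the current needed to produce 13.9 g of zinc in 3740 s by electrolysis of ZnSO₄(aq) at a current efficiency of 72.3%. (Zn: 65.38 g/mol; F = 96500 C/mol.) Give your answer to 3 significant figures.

15.2 A

n(Zn) = 13.9 / 65.38 = 0.2126 mol
Zn²⁺ + 2e⁻ → Zn, so n(e⁻) = 2 × 0.2126 = 0.4252 mol
Q = 0.4252 × 96500 / 0.723 = 56750 C
I = Q / t = 56750 / 3740 s = 15.2 A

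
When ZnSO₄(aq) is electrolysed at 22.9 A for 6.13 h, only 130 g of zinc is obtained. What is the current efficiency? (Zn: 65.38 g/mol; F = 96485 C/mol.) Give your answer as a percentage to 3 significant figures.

Q = 22.9 × 22068 = 5.054×10^5 C
n(e⁻) = 5.054×10^5 / 96485 = 5.238 mol
Zn²⁺ + 2e⁻ → Zn, so theoretical n(Zn) = 2.619 mol → 171.2 g
Efficiency = 130 / 171.2 = 0.7593 = 75.9%

75.9%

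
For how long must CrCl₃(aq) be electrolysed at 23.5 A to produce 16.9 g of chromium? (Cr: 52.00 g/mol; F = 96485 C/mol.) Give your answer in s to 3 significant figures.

n(Cr) = 16.9 / 52.00 = 0.3250 mol
Cr³⁺ + 3e⁻ → Cr, so n(e⁻) = 3 × 0.3250 = 0.9750 mol
Q = 0.9750 × 96485 = 94070 C
t = Q / I = 94070 / 23.5 = 4003 s

4000 s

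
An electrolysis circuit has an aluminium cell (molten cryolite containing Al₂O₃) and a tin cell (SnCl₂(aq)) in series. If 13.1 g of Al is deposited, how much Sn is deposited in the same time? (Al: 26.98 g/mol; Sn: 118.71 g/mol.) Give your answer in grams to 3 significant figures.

n(Al) = 13.1 / 26.98 = 0.4855 mol
Al³⁺ + 3e⁻ → Al, so n(e⁻) = 3 × 0.4855 = 1.457 mol
The cells are in series, so the same charge (and hence the same n(e⁻) = 1.457 mol) passes through both.
Sn²⁺ + 2e⁻ → Sn, so n(Sn) = 1.457 / 2 = 0.7285 mol
m(Sn) = 0.7285 × 118.71 = 86.5 g

86.5 g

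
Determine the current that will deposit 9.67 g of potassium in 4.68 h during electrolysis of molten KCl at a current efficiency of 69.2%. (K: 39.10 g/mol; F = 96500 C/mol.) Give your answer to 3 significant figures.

2.05 A

n(K) = 9.67 / 39.10 = 0.2473 mol
K⁺ + e⁻ → K, so n(e⁻) = 0.2473 mol
Q = 0.2473 × 96500 / 0.692 = 34490 C
I = Q / t = 34490 / 16848 s = 2.05 A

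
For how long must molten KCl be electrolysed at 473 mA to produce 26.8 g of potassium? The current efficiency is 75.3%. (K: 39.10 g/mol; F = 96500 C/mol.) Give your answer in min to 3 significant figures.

n(K) = 26.8 / 39.10 = 0.6854 mol
K⁺ + e⁻ → K, so n(e⁻) = 0.6854 mol
Q = 0.6854 × 96500 / 0.753 = 87840 C
t = Q / I = 87840 / 0.473 = 1.857×10^5 s = 3100 min

3100 min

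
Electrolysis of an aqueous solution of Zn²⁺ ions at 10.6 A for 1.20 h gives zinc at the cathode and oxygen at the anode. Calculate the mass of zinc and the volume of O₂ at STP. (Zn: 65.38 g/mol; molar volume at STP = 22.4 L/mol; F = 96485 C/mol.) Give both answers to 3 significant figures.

15.5 g Zn; 2.66 L O₂

Q = 10.6 × 4320 = 45790 C; n(e⁻) = 45790 / 96485 = 0.4746 mol
Cathode: Zn²⁺ + 2e⁻ → Zn → n(Zn) = 0.4746/2 = 0.2373 mol → 15.5 g
Anode: 2H₂O → O₂ + 4H⁺ + 4e⁻ → n(O₂) = 0.4746/4 = 0.1187 mol → 2.66 L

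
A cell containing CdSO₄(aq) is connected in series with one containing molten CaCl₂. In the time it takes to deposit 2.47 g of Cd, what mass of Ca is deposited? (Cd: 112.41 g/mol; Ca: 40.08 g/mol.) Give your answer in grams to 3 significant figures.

n(Cd) = 2.47 / 112.41 = 0.02197 mol
Cd²⁺ + 2e⁻ → Cd, so n(e⁻) = 2 × 0.02197 = 0.04394 mol
Same current for the same time ⇒ same n(e⁻) = 0.04394 mol in both cells.
Ca²⁺ + 2e⁻ → Ca, so n(Ca) = 0.04394 / 2 = 0.02197 mol
m(Ca) = 0.02197 × 40.08 = 0.881 g

0.881 g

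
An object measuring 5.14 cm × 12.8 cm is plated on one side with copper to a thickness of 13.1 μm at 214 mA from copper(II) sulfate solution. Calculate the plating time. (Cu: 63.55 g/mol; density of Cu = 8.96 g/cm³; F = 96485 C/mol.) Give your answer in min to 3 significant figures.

183 min

Plated area = 5.14 × 12.8 = 65.79 cm²
Volume = 65.79 × 13.1×10⁻⁴ cm = 0.08618 cm³
m(Cu) = 0.08618 × 8.96 = 0.7722 g
n(Cu) = 0.7722 / 63.55 = 0.01215 mol; n(e⁻) = 2 × 0.01215 = 0.02430 mol
Q = 0.02430 × 96485 = 2345 C
t = 2345 / 0.214 = 10960 s = 183 min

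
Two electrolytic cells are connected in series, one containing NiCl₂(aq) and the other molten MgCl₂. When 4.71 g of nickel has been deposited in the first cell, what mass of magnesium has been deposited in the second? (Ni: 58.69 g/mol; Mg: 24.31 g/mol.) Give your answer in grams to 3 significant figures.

1.95 g

n(Ni) = 4.71 / 58.69 = 0.08025 mol
Ni²⁺ + 2e⁻ → Ni, so n(e⁻) = 2 × 0.08025 = 0.1605 mol
Since the cells are in series, n(e⁻) in the Mg cell is also 0.1605 mol.
Mg²⁺ + 2e⁻ → Mg, so n(Mg) = 0.1605 / 2 = 0.08025 mol
m(Mg) = 0.08025 × 24.31 = 1.95 g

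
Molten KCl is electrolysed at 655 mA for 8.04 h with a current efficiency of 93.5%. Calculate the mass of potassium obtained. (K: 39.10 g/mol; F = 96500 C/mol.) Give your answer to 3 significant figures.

Q = 0.655 × 28944 = 18960 C
n(e⁻) = 18960 / 96500 = 0.1965 mol
K⁺ + e⁻ → K, so theoretical m(K) = 0.1965 × 39.10 = 7.683 g
Actual mass = 93.5% × 7.683 = 7.18 g

7.18 g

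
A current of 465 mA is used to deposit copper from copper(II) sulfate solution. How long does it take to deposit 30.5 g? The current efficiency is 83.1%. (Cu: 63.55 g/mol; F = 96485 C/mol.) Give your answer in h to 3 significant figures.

n(Cu) = 30.5 / 63.55 = 0.4799 mol
Cu²⁺ + 2e⁻ → Cu, so n(e⁻) = 2 × 0.4799 = 0.9598 mol
Q = 0.9598 × 96485 / 0.831 = 1.114×10^5 C
t = Q / I = 1.114×10^5 / 0.465 = 2.396×10^5 s = 66.6 h

66.6 h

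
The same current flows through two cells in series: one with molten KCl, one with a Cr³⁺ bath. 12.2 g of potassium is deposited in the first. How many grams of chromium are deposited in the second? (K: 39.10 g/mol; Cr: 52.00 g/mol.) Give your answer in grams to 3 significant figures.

5.41 g

n(K) = 12.2 / 39.10 = 0.3120 mol
K⁺ + e⁻ → K, so n(e⁻) = 0.3120 mol
The cells are in series, so the same charge (and hence the same n(e⁻) = 0.3120 mol) passes through both.
Cr³⁺ + 3e⁻ → Cr, so n(Cr) = 0.3120 / 3 = 0.1040 mol
m(Cr) = 0.1040 × 52.00 = 5.41 g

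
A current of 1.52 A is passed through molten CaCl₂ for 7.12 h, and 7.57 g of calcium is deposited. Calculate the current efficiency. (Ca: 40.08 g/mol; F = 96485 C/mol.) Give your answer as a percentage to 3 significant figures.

Q = 1.52 × 25632 = 38960 C
n(e⁻) = 38960 / 96485 = 0.4038 mol
Ca²⁺ + 2e⁻ → Ca, so theoretical n(Ca) = 0.2019 mol → 8.092 g
Efficiency = 7.57 / 8.092 = 0.9355 = 93.5%

93.5%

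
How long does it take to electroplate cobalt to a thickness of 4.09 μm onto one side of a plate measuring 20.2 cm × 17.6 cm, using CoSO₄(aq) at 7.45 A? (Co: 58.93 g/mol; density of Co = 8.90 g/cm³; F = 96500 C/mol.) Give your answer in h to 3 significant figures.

0.158 h

Plated area = 20.2 × 17.6 = 355.5 cm²
Volume = 355.5 × 4.09×10⁻⁴ cm = 0.1454 cm³
m(Co) = 0.1454 × 8.90 = 1.294 g
n(Co) = 1.294 / 58.93 = 0.02196 mol; n(e⁻) = 2 × 0.02196 = 0.04392 mol
Q = 0.04392 × 96500 = 4238 C
t = 4238 / 7.45 = 568.9 s = 0.158 h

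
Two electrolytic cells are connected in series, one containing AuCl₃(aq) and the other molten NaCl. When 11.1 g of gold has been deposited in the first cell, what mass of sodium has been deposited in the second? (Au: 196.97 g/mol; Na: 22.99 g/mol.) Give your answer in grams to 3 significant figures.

n(Au) = 11.1 / 196.97 = 0.05635 mol
Au³⁺ + 3e⁻ → Au, so n(e⁻) = 3 × 0.05635 = 0.1691 mol
In series, the same 0.1691 mol of electrons flows through the second cell.
Na⁺ + e⁻ → Na, so n(Na) = 0.1691 mol
m(Na) = 0.1691 × 22.99 = 3.89 g

3.89 g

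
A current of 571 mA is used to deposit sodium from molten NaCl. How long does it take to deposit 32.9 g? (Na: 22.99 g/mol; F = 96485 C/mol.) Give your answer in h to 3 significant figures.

67.2 h

n(Na) = 32.9 / 22.99 = 1.431 mol
Na⁺ + e⁻ → Na, so n(e⁻) = 1.431 mol
Q = 1.431 × 96485 = 1.381×10^5 C
t = Q / I = 1.381×10^5 / 0.571 = 2.419×10^5 s = 67.2 h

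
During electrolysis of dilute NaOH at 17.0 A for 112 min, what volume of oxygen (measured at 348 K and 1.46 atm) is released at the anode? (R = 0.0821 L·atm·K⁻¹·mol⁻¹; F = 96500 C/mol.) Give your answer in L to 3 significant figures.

5.79 L

Q = 17.0 A × 6720 s = 1.142×10^5 C
Moles of electrons = 1.142×10^5 / 96500 = 1.183 mol
2H₂O → O₂ + 4H⁺ + 4e⁻, so n(O₂) = 1.183 / 4 = 0.2958 mol
V = nRT/P = 0.2958 × 0.0821 × 348 / 1.46 = 5.789 L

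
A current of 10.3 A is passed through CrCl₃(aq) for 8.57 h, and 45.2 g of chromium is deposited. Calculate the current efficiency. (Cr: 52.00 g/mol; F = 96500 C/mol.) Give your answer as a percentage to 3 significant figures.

79.2%

Q = 10.3 × 30852 = 3.178×10^5 C
n(e⁻) = 3.178×10^5 / 96500 = 3.293 mol
Cr³⁺ + 3e⁻ → Cr, so theoretical n(Cr) = 1.098 mol → 57.10 g
Efficiency = 45.2 / 57.10 = 0.7916 = 79.2%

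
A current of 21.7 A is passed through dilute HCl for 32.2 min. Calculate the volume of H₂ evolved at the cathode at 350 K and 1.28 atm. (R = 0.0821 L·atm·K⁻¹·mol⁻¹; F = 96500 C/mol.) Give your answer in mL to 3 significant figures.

Q = It = 21.7 × 1932 = 41920 C
Moles of electrons = 41920 / 96500 = 0.4344 mol
2H⁺ + 2e⁻ → H₂, so n(H₂) = 0.4344 / 2 = 0.2172 mol
V = nRT/P = 0.2172 × 0.0821 × 350 / 1.28 = 4.876 L
= 4880 mL

4880 mL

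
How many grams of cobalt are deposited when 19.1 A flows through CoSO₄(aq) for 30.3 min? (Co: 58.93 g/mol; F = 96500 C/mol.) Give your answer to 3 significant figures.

10.6 g

Q = It = 19.1 × 1818 = 34720 C
n(e⁻) = Q/F = 34720/96500 = 0.3598 mol
Co²⁺ + 2e⁻ → Co, so n(Co) = 0.3598 / 2 = 0.1799 mol
m = 0.1799 × 58.93 = 10.6 g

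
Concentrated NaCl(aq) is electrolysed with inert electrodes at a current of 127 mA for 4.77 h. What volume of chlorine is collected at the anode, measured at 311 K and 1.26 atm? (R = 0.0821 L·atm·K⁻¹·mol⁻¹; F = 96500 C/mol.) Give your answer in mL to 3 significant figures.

Q = It = 0.127 × 17172 = 2181 C
Moles of electrons = 2181 / 96500 = 0.02260 mol
2Cl⁻ → Cl₂ + 2e⁻, so n(Cl₂) = 0.02260 / 2 = 0.01130 mol
V = nRT/P = 0.01130 × 0.0821 × 311 / 1.26 = 0.2290 L
= 229 mL

229 mL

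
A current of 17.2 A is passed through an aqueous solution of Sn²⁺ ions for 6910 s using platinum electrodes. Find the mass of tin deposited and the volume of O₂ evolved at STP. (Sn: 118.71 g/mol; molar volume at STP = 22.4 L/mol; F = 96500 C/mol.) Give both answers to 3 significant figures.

Q = 17.2 × 6910 = 1.189×10^5 C; n(e⁻) = 1.189×10^5 / 96500 = 1.232 mol
Cathode: Sn²⁺ + 2e⁻ → Sn → n(Sn) = 1.232/2 = 0.6160 mol → 73.1 g
Anode: 2H₂O → O₂ + 4H⁺ + 4e⁻ → n(O₂) = 1.232/4 = 0.3080 mol → 6.90 L

73.1 g Sn; 6.90 L O₂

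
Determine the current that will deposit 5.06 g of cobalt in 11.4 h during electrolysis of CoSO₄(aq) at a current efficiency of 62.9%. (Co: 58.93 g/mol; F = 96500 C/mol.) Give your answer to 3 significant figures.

n(Co) = 5.06 / 58.93 = 0.08586 mol
Co²⁺ + 2e⁻ → Co, so n(e⁻) = 2 × 0.08586 = 0.1717 mol
Q = 0.1717 × 96500 / 0.629 = 26340 C
I = Q / t = 26340 / 41040 s = 0.642 A

0.642 A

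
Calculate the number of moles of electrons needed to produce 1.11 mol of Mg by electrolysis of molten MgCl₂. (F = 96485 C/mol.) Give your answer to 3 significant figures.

2.22 mol

Mg²⁺ + 2e⁻ → Mg, so n(e⁻) = 2 × 1.11 = 2.220 mol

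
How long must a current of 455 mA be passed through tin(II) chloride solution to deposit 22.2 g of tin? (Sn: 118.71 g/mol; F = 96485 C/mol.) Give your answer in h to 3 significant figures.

n(Sn) = 22.2 / 118.71 = 0.1870 mol
Sn²⁺ + 2e⁻ → Sn, so n(e⁻) = 2 × 0.1870 = 0.3740 mol
Q = 0.3740 × 96485 = 36090 C
t = Q / I = 36090 / 0.455 = 79320 s = 22.0 h

22.0 h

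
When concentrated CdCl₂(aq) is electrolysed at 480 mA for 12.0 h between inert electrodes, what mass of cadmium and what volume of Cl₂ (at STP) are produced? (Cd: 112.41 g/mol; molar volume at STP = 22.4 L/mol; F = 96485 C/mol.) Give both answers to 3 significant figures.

12.1 g Cd; 2.41 L Cl₂

Q = 0.480 × 43200 = 20740 C; n(e⁻) = 20740 / 96485 = 0.2150 mol
Cathode: Cd²⁺ + 2e⁻ → Cd → n(Cd) = 0.2150/2 = 0.1075 mol → 12.1 g
Anode: 2Cl⁻ → Cl₂ + 2e⁻ → n(Cl₂) = 0.2150/2 = 0.1075 mol → 2.41 L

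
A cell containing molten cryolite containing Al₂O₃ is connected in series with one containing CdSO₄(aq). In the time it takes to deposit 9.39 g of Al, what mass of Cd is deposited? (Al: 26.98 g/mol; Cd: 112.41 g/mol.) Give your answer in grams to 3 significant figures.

n(Al) = 9.39 / 26.98 = 0.3480 mol
Al³⁺ + 3e⁻ → Al, so n(e⁻) = 3 × 0.3480 = 1.044 mol
Since the cells are in series, n(e⁻) in the Cd cell is also 1.044 mol.
Cd²⁺ + 2e⁻ → Cd, so n(Cd) = 1.044 / 2 = 0.5220 mol
m(Cd) = 0.5220 × 112.41 = 58.7 g

58.7 g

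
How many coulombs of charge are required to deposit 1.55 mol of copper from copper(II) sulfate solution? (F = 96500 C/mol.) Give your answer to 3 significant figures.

Cu²⁺ + 2e⁻ → Cu, so n(e⁻) = 2 × 1.55 = 3.100 mol
Q = 3.100 × 96500 = 2.992×10^5 C

2.99×10^5 C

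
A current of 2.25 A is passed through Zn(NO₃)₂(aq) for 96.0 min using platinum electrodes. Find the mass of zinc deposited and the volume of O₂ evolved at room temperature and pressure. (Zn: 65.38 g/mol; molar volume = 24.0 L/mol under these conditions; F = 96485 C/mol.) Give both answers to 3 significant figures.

Q = 2.25 × 5760 = 12960 C; n(e⁻) = 12960 / 96485 = 0.1343 mol
Cathode: Zn²⁺ + 2e⁻ → Zn → n(Zn) = 0.1343/2 = 0.06715 mol → 4.39 g
Anode: 2H₂O → O₂ + 4H⁺ + 4e⁻ → n(O₂) = 0.1343/4 = 0.03358 mol → 0.806 L

4.39 g Zn; 0.806 L O₂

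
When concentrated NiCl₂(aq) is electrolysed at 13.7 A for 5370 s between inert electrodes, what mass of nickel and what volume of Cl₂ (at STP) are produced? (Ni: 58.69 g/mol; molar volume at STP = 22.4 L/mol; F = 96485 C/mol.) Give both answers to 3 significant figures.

Q = 13.7 × 5370 = 73570 C; n(e⁻) = 73570 / 96485 = 0.7625 mol
Cathode: Ni²⁺ + 2e⁻ → Ni → n(Ni) = 0.7625/2 = 0.3813 mol → 22.4 g
Anode: 2Cl⁻ → Cl₂ + 2e⁻ → n(Cl₂) = 0.7625/2 = 0.3813 mol → 8.54 L

22.4 g Ni; 8.54 L Cl₂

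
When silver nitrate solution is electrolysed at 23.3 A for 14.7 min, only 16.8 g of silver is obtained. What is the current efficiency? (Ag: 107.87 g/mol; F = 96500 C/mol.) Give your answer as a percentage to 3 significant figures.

73.1%

Q = 23.3 × 882 = 20550 C
n(e⁻) = 20550 / 96500 = 0.2130 mol
Ag⁺ + e⁻ → Ag, so theoretical n(Ag) = 0.2130 mol → 22.98 g
Efficiency = 16.8 / 22.98 = 0.7311 = 73.1%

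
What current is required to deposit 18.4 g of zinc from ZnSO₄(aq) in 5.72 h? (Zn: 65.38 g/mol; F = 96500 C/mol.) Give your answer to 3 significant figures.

2.64 A

n(Zn) = 18.4 / 65.38 = 0.2814 mol
Zn²⁺ + 2e⁻ → Zn, so n(e⁻) = 2 × 0.2814 = 0.5628 mol
Q = 0.5628 × 96500 = 54310 C
I = Q / t = 54310 / 20592 s = 2.64 A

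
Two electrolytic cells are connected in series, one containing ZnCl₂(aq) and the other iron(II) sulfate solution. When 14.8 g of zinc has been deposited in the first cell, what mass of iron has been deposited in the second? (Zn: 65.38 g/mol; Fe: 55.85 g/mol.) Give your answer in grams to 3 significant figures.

n(Zn) = 14.8 / 65.38 = 0.2264 mol
Zn²⁺ + 2e⁻ → Zn, so n(e⁻) = 2 × 0.2264 = 0.4528 mol
Since the cells are in series, n(e⁻) in the Fe cell is also 0.4528 mol.
Fe²⁺ + 2e⁻ → Fe, so n(Fe) = 0.4528 / 2 = 0.2264 mol
m(Fe) = 0.2264 × 55.85 = 12.6 g

12.6 g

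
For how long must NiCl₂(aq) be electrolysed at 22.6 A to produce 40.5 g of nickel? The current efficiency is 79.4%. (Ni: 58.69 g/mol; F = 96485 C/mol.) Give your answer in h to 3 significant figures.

2.06 h

n(Ni) = 40.5 / 58.69 = 0.6901 mol
Ni²⁺ + 2e⁻ → Ni, so n(e⁻) = 2 × 0.6901 = 1.380 mol
Q = 1.380 × 96485 / 0.794 = 1.677×10^5 C
t = Q / I = 1.677×10^5 / 22.6 = 7420 s = 2.06 h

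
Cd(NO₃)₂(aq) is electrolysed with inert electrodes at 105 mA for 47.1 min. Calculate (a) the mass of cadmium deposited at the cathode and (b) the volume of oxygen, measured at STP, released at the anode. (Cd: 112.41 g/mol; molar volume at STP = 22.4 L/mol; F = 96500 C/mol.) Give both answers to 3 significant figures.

Q = 0.105 × 2826 = 296.7 C; n(e⁻) = 296.7 / 96500 = 0.003075 mol
Cathode: Cd²⁺ + 2e⁻ → Cd → n(Cd) = 0.003075/2 = 0.001538 mol → 0.173 g
Anode: 2H₂O → O₂ + 4H⁺ + 4e⁻ → n(O₂) = 0.003075/4 = 7.688×10^-4 mol → 0.0172 L

0.173 g Cd; 0.0172 L O₂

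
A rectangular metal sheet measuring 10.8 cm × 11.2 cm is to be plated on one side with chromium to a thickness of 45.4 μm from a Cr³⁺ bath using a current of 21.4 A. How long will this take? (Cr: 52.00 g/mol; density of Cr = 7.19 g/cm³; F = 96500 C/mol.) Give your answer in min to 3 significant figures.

17.1 min

Plated area = 10.8 × 11.2 = 121.0 cm²
Volume = 121.0 × 45.4×10⁻⁴ cm = 0.5493 cm³
m(Cr) = 0.5493 × 7.19 = 3.949 g
n(Cr) = 3.949 / 52.00 = 0.07594 mol; n(e⁻) = 3 × 0.07594 = 0.2278 mol
Q = 0.2278 × 96500 = 21980 C
t = 21980 / 21.4 = 1027 s = 17.1 min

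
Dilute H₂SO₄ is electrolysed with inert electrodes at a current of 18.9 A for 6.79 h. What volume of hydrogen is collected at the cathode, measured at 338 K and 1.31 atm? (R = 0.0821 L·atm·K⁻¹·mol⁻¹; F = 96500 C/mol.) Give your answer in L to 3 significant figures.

50.7 L

Q = It = 18.9 × 24444 = 4.620×10^5 C
Moles of electrons = 4.620×10^5 / 96500 = 4.788 mol
2H⁺ + 2e⁻ → H₂, so n(H₂) = 4.788 / 2 = 2.394 mol
V = nRT/P = 2.394 × 0.0821 × 338 / 1.31 = 50.71 L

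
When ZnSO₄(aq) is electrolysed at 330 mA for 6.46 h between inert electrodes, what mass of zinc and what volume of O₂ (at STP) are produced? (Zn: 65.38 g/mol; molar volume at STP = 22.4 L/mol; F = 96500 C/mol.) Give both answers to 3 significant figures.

Q = 0.330 × 23256 = 7674 C; n(e⁻) = 7674 / 96500 = 0.07952 mol
Cathode: Zn²⁺ + 2e⁻ → Zn → n(Zn) = 0.07952/2 = 0.03976 mol → 2.60 g
Anode: 2H₂O → O₂ + 4H⁺ + 4e⁻ → n(O₂) = 0.07952/4 = 0.01988 mol → 0.445 L

2.60 g Zn; 0.445 L O₂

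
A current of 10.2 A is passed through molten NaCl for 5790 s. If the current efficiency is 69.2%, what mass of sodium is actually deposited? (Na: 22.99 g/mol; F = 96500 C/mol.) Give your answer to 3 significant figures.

9.74 g

Q = 10.2 × 5790 = 59060 C
n(e⁻) = 59060 / 96500 = 0.6120 mol
Na⁺ + e⁻ → Na, so theoretical m(Na) = 0.6120 × 22.99 = 14.07 g
Actual mass = 69.2% × 14.07 = 9.74 g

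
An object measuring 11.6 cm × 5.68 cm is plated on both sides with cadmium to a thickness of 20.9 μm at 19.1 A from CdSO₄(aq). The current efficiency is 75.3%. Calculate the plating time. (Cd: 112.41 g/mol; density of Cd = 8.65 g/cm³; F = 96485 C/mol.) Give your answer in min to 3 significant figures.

4.74 min

Plated area = 2 × 11.6 × 5.68 = 131.8 cm²
Volume = 131.8 × 20.9×10⁻⁴ cm = 0.2755 cm³
m(Cd) = 0.2755 × 8.65 = 2.383 g
n(Cd) = 2.383 / 112.41 = 0.02120 mol; n(e⁻) = 2 × 0.02120 = 0.04240 mol
Q = 0.04240 × 96485 / 0.753 = 5433 C
t = 5433 / 19.1 = 284.5 s = 4.74 min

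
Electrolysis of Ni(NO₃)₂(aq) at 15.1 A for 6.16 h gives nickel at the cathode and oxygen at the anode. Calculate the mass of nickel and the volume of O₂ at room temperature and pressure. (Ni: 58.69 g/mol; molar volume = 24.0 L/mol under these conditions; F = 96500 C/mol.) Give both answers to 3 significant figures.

102 g Ni; 20.8 L O₂

Q = 15.1 × 22176 = 3.349×10^5 C; n(e⁻) = 3.349×10^5 / 96500 = 3.470 mol
Cathode: Ni²⁺ + 2e⁻ → Ni → n(Ni) = 3.470/2 = 1.735 mol → 102 g
Anode: 2H₂O → O₂ + 4H⁺ + 4e⁻ → n(O₂) = 3.470/4 = 0.8675 mol → 20.8 L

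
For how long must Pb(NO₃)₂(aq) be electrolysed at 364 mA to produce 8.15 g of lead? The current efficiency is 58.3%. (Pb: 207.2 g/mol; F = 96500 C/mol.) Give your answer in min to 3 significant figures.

n(Pb) = 8.15 / 207.2 = 0.03933 mol
Pb²⁺ + 2e⁻ → Pb, so n(e⁻) = 2 × 0.03933 = 0.07866 mol
Q = 0.07866 × 96500 / 0.583 = 13020 C
t = Q / I = 13020 / 0.364 = 35770 s = 596 min

596 min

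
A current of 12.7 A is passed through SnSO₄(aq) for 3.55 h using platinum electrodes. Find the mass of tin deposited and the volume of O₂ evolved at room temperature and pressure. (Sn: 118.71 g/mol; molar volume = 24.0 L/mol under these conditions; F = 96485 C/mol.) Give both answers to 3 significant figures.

99.8 g Sn; 10.1 L O₂

Q = 12.7 × 12780 = 1.623×10^5 C; n(e⁻) = 1.623×10^5 / 96485 = 1.682 mol
Cathode: Sn²⁺ + 2e⁻ → Sn → n(Sn) = 1.682/2 = 0.8410 mol → 99.8 g
Anode: 2H₂O → O₂ + 4H⁺ + 4e⁻ → n(O₂) = 1.682/4 = 0.4205 mol → 10.1 L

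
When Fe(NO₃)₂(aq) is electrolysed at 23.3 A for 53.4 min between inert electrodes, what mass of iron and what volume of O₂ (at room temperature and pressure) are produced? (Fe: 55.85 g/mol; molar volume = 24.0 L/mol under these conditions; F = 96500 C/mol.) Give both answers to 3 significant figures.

21.6 g Fe; 4.64 L O₂

Q = 23.3 × 3204 = 74650 C; n(e⁻) = 74650 / 96500 = 0.7736 mol
Cathode: Fe²⁺ + 2e⁻ → Fe → n(Fe) = 0.7736/2 = 0.3868 mol → 21.6 g
Anode: 2H₂O → O₂ + 4H⁺ + 4e⁻ → n(O₂) = 0.7736/4 = 0.1934 mol → 4.64 L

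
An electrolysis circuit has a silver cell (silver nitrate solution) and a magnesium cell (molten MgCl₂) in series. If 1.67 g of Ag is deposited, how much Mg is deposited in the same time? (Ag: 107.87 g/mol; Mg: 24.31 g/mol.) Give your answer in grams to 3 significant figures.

0.188 g

n(Ag) = 1.67 / 107.87 = 0.01548 mol
Ag⁺ + e⁻ → Ag, so n(e⁻) = 0.01548 mol
The cells are in series, so the same charge (and hence the same n(e⁻) = 0.01548 mol) passes through both.
Mg²⁺ + 2e⁻ → Mg, so n(Mg) = 0.01548 / 2 = 0.007740 mol
m(Mg) = 0.007740 × 24.31 = 0.188 g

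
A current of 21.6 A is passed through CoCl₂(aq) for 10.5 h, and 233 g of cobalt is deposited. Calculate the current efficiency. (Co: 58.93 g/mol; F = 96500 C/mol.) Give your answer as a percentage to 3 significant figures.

Q = 21.6 × 37800 = 8.165×10^5 C
n(e⁻) = 8.165×10^5 / 96500 = 8.461 mol
Co²⁺ + 2e⁻ → Co, so theoretical n(Co) = 4.231 mol → 249.3 g
Efficiency = 233 / 249.3 = 0.9346 = 93.5%

93.5%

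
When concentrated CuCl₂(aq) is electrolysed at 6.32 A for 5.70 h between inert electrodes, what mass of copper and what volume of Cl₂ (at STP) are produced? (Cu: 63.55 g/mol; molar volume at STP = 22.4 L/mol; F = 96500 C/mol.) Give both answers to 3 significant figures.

Q = 6.32 × 20520 = 1.297×10^5 C; n(e⁻) = 1.297×10^5 / 96500 = 1.344 mol
Cathode: Cu²⁺ + 2e⁻ → Cu → n(Cu) = 1.344/2 = 0.6720 mol → 42.7 g
Anode: 2Cl⁻ → Cl₂ + 2e⁻ → n(Cl₂) = 1.344/2 = 0.6720 mol → 15.1 L

42.7 g Cu; 15.1 L Cl₂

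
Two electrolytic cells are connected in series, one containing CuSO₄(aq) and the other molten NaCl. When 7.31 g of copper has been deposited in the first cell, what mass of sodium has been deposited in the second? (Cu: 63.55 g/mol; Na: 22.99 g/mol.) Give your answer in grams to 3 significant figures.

n(Cu) = 7.31 / 63.55 = 0.1150 mol
Cu²⁺ + 2e⁻ → Cu, so n(e⁻) = 2 × 0.1150 = 0.2300 mol
In series, the same 0.2300 mol of electrons flows through the second cell.
Na⁺ + e⁻ → Na, so n(Na) = 0.2300 mol
m(Na) = 0.2300 × 22.99 = 5.29 g

5.29 g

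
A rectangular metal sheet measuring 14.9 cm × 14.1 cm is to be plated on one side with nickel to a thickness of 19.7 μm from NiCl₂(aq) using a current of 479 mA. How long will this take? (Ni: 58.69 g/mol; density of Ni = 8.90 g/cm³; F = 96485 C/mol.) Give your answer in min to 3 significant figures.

Plated area = 14.9 × 14.1 = 210.1 cm²
Volume = 210.1 × 19.7×10⁻⁴ cm = 0.4139 cm³
m(Ni) = 0.4139 × 8.90 = 3.684 g
n(Ni) = 3.684 / 58.69 = 0.06277 mol; n(e⁻) = 2 × 0.06277 = 0.1255 mol
Q = 0.1255 × 96485 = 12110 C
t = 12110 / 0.479 = 25280 s = 421 min

421 min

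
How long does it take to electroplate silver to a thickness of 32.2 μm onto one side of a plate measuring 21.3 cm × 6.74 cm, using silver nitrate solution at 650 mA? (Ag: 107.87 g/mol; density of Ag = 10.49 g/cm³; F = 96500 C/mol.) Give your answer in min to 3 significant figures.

Plated area = 21.3 × 6.74 = 143.6 cm²
Volume = 143.6 × 32.2×10⁻⁴ cm = 0.4624 cm³
m(Ag) = 0.4624 × 10.49 = 4.851 g
n(Ag) = 4.851 / 107.87 = 0.04497 mol; n(e⁻) = 0.04497 mol
Q = 0.04497 × 96500 = 4340 C
t = 4340 / 0.650 = 6677 s = 111 min

111 min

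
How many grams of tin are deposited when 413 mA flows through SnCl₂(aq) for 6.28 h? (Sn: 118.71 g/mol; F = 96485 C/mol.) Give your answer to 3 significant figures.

5.74 g

Q = It = 0.413 × 22608 = 9337 C
n(e⁻) = 9337 / 96485 = 0.09677 mol
Sn²⁺ + 2e⁻ → Sn, so n(Sn) = 0.09677 / 2 = 0.04839 mol
m = 0.04839 × 118.71 = 5.74 g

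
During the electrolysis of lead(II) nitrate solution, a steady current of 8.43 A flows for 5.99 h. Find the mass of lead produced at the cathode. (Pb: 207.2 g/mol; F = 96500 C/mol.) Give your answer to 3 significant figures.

195 g

Charge passed = 8.43 × 21564 = 1.818×10^5 C
n(e⁻) = 1.818×10^5 / 96500 = 1.884 mol
Pb²⁺ + 2e⁻ → Pb, so n(Pb) = 1.884 / 2 = 0.9420 mol
m = 0.9420 × 207.2 = 195 g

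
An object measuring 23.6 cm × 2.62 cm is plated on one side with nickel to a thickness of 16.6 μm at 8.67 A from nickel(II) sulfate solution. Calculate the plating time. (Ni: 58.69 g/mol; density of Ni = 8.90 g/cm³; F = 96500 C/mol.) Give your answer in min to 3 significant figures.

5.77 min

Plated area = 23.6 × 2.62 = 61.83 cm²
Volume = 61.83 × 16.6×10⁻⁴ cm = 0.1026 cm³
m(Ni) = 0.1026 × 8.90 = 0.9131 g
n(Ni) = 0.9131 / 58.69 = 0.01556 mol; n(e⁻) = 2 × 0.01556 = 0.03112 mol
Q = 0.03112 × 96500 = 3003 C
t = 3003 / 8.67 = 346.4 s = 5.77 min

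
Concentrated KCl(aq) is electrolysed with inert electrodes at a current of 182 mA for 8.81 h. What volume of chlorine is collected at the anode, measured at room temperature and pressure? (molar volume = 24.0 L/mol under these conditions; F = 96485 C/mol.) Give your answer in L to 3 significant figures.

0.718 L

Q = It = 0.182 × 31716 = 5772 C
n(e⁻) = Q/F = 5772/96485 = 0.05982 mol
2Cl⁻ → Cl₂ + 2e⁻, so n(Cl₂) = 0.05982 / 2 = 0.02991 mol
V = 0.02991 × 24.0 = 0.7178 L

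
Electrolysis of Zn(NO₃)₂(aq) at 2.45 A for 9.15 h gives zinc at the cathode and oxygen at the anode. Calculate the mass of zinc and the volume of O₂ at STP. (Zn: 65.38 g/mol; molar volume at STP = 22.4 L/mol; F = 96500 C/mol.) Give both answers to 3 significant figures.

27.3 g Zn; 4.68 L O₂

Q = 2.45 × 32940 = 80700 C; n(e⁻) = 80700 / 96500 = 0.8363 mol
Cathode: Zn²⁺ + 2e⁻ → Zn → n(Zn) = 0.8363/2 = 0.4182 mol → 27.3 g
Anode: 2H₂O → O₂ + 4H⁺ + 4e⁻ → n(O₂) = 0.8363/4 = 0.2091 mol → 4.68 L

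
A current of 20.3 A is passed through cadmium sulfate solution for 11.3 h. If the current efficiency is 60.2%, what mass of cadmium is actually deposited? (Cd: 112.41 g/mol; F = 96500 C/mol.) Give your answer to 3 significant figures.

290 g

Q = 20.3 × 40680 = 8.258×10^5 C
n(e⁻) = 8.258×10^5 / 96500 = 8.558 mol
Cd²⁺ + 2e⁻ → Cd, so theoretical m(Cd) = 4.279 × 112.41 = 481.0 g
Actual mass = 60.2% × 481.0 = 290 g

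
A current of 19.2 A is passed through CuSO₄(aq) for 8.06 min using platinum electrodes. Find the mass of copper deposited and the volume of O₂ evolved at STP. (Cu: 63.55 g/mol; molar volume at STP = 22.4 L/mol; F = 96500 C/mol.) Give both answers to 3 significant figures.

3.06 g Cu; 0.539 L O₂

Q = 19.2 × 483.6 = 9285 C; n(e⁻) = 9285 / 96500 = 0.09622 mol
Cathode: Cu²⁺ + 2e⁻ → Cu → n(Cu) = 0.09622/2 = 0.04811 mol → 3.06 g
Anode: 2H₂O → O₂ + 4H⁺ + 4e⁻ → n(O₂) = 0.09622/4 = 0.02406 mol → 0.539 L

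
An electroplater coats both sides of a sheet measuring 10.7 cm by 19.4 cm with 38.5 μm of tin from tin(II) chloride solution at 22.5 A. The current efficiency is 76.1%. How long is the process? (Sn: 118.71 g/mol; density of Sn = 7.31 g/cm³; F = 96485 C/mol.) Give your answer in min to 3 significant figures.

Plated area = 2 × 10.7 × 19.4 = 415.2 cm²
Volume = 415.2 × 38.5×10⁻⁴ cm = 1.599 cm³
m(Sn) = 1.599 × 7.31 = 11.69 g
n(Sn) = 11.69 / 118.71 = 0.09848 mol; n(e⁻) = 2 × 0.09848 = 0.1970 mol
Q = 0.1970 × 96485 / 0.761 = 24980 C
t = 24980 / 22.5 = 1110 s = 18.5 min

18.5 min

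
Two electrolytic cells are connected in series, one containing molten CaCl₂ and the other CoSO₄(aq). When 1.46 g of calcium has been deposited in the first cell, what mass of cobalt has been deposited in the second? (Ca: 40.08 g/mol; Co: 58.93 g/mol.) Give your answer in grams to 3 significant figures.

2.15 g

n(Ca) = 1.46 / 40.08 = 0.03643 mol
Ca²⁺ + 2e⁻ → Ca, so n(e⁻) = 2 × 0.03643 = 0.07286 mol
Same current for the same time ⇒ same n(e⁻) = 0.07286 mol in both cells.
Co²⁺ + 2e⁻ → Co, so n(Co) = 0.07286 / 2 = 0.03643 mol
m(Co) = 0.03643 × 58.93 = 2.15 g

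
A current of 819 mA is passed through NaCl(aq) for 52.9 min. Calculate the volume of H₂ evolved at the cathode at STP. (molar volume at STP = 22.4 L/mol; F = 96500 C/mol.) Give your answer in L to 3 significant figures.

0.302 L

Q = 0.819 A × 3174 s = 2600 C
n(e⁻) = Q/F = 2600/96500 = 0.02694 mol
2H⁺ + 2e⁻ → H₂, so n(H₂) = 0.02694 / 2 = 0.01347 mol
V = 0.01347 × 22.4 = 0.3017 L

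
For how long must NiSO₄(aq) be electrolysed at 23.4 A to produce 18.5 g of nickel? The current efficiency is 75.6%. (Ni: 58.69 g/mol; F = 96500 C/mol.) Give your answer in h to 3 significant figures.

0.955 h

n(Ni) = 18.5 / 58.69 = 0.3152 mol
Ni²⁺ + 2e⁻ → Ni, so n(e⁻) = 2 × 0.3152 = 0.6304 mol
Q = 0.6304 × 96500 / 0.756 = 80470 C
t = Q / I = 80470 / 23.4 = 3439 s = 0.955 h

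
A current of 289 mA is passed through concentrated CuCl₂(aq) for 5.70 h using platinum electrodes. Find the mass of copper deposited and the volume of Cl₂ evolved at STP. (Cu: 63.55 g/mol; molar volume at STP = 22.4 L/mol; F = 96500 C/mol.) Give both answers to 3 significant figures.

Q = 0.289 × 20520 = 5930 C; n(e⁻) = 5930 / 96500 = 0.06145 mol
Cathode: Cu²⁺ + 2e⁻ → Cu → n(Cu) = 0.06145/2 = 0.03073 mol → 1.95 g
Anode: 2Cl⁻ → Cl₂ + 2e⁻ → n(Cl₂) = 0.06145/2 = 0.03073 mol → 0.688 L

1.95 g Cu; 0.688 L Cl₂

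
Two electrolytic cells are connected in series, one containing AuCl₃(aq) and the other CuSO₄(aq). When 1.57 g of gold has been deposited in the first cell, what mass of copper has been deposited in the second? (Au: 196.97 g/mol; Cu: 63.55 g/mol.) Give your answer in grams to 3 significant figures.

0.760 g

n(Au) = 1.57 / 196.97 = 0.007971 mol
Au³⁺ + 3e⁻ → Au, so n(e⁻) = 3 × 0.007971 = 0.02391 mol
The cells are in series, so the same charge (and hence the same n(e⁻) = 0.02391 mol) passes through both.
Cu²⁺ + 2e⁻ → Cu, so n(Cu) = 0.02391 / 2 = 0.01196 mol
m(Cu) = 0.01196 × 63.55 = 0.760 g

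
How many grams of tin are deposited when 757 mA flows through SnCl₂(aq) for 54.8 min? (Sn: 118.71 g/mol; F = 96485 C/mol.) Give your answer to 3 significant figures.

1.53 g

Q = 0.757 A × 3288 s = 2489 C
Moles of electrons = 2489 / 96485 = 0.02580 mol
Sn²⁺ + 2e⁻ → Sn, so n(Sn) = 0.02580 / 2 = 0.01290 mol
m = 0.01290 × 118.71 = 1.53 g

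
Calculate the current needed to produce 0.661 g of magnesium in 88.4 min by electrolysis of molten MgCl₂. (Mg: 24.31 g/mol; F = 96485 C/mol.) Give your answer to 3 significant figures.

0.989 A

n(Mg) = 0.661 / 24.31 = 0.02719 mol
Mg²⁺ + 2e⁻ → Mg, so n(e⁻) = 2 × 0.02719 = 0.05438 mol
Q = 0.05438 × 96485 = 5247 C
I = Q / t = 5247 / 5304 s = 0.989 A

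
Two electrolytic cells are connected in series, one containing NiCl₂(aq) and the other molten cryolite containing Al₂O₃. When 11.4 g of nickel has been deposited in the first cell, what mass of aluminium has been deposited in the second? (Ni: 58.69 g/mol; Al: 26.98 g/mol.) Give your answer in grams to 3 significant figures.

3.49 g

n(Ni) = 11.4 / 58.69 = 0.1942 mol
Ni²⁺ + 2e⁻ → Ni, so n(e⁻) = 2 × 0.1942 = 0.3884 mol
Since the cells are in series, n(e⁻) in the Al cell is also 0.3884 mol.
Al³⁺ + 3e⁻ → Al, so n(Al) = 0.3884 / 3 = 0.1295 mol
m(Al) = 0.1295 × 26.98 = 3.49 g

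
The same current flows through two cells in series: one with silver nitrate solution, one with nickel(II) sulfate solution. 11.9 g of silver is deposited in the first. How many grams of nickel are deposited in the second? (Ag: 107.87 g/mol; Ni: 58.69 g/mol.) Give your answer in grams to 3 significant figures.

3.24 g

n(Ag) = 11.9 / 107.87 = 0.1103 mol
Ag⁺ + e⁻ → Ag, so n(e⁻) = 0.1103 mol
Same current for the same time ⇒ same n(e⁻) = 0.1103 mol in both cells.
Ni²⁺ + 2e⁻ → Ni, so n(Ni) = 0.1103 / 2 = 0.05515 mol
m(Ni) = 0.05515 × 58.69 = 3.24 g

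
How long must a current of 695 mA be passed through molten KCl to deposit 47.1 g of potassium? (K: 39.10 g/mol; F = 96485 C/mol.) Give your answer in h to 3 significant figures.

n(K) = 47.1 / 39.10 = 1.205 mol
K⁺ + e⁻ → K, so n(e⁻) = 1.205 mol
Q = 1.205 × 96485 = 1.163×10^5 C
t = Q / I = 1.163×10^5 / 0.695 = 1.673×10^5 s = 46.5 h

46.5 h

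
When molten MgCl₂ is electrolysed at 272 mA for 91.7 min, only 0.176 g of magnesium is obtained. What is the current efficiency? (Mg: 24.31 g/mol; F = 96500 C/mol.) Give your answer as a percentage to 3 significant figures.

Q = 0.272 × 5502 = 1497 C
n(e⁻) = 1497 / 96500 = 0.01551 mol
Mg²⁺ + 2e⁻ → Mg, so theoretical n(Mg) = 0.007755 mol → 0.1885 g
Efficiency = 0.176 / 0.1885 = 0.9337 = 93.4%

93.4%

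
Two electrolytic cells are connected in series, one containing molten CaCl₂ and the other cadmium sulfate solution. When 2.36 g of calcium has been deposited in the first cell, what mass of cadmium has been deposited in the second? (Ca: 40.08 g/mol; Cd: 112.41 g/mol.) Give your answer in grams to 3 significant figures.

n(Ca) = 2.36 / 40.08 = 0.05888 mol
Ca²⁺ + 2e⁻ → Ca, so n(e⁻) = 2 × 0.05888 = 0.1178 mol
The cells are in series, so the same charge (and hence the same n(e⁻) = 0.1178 mol) passes through both.
Cd²⁺ + 2e⁻ → Cd, so n(Cd) = 0.1178 / 2 = 0.05890 mol
m(Cd) = 0.05890 × 112.41 = 6.62 g

6.62 g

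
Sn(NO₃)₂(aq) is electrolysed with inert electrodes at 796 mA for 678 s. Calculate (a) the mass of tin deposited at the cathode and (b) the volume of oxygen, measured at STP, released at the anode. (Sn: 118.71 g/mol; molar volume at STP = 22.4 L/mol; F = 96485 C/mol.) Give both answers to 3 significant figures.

Q = 0.796 × 678 = 539.7 C; n(e⁻) = 539.7 / 96485 = 0.005594 mol
Cathode: Sn²⁺ + 2e⁻ → Sn → n(Sn) = 0.005594/2 = 0.002797 mol → 0.332 g
Anode: 2H₂O → O₂ + 4H⁺ + 4e⁻ → n(O₂) = 0.005594/4 = 0.001399 mol → 0.0313 L

0.332 g Sn; 0.0313 L O₂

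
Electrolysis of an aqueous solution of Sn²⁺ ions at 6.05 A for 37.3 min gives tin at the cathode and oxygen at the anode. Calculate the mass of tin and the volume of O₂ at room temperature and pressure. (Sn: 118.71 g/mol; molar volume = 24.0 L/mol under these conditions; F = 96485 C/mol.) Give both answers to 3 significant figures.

8.33 g Sn; 0.842 L O₂

Q = 6.05 × 2238 = 13540 C; n(e⁻) = 13540 / 96485 = 0.1403 mol
Cathode: Sn²⁺ + 2e⁻ → Sn → n(Sn) = 0.1403/2 = 0.07015 mol → 8.33 g
Anode: 2H₂O → O₂ + 4H⁺ + 4e⁻ → n(O₂) = 0.1403/4 = 0.03508 mol → 0.842 L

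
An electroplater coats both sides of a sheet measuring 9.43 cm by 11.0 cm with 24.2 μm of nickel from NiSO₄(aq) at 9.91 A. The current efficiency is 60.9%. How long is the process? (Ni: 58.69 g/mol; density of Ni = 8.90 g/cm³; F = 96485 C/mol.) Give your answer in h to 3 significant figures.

0.676 h

Plated area = 2 × 9.43 × 11.0 = 207.5 cm²
Volume = 207.5 × 24.2×10⁻⁴ cm = 0.5022 cm³
m(Ni) = 0.5022 × 8.90 = 4.470 g
n(Ni) = 4.470 / 58.69 = 0.07616 mol; n(e⁻) = 2 × 0.07616 = 0.1523 mol
Q = 0.1523 × 96485 / 0.609 = 24130 C
t = 24130 / 9.91 = 2435 s = 0.676 h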